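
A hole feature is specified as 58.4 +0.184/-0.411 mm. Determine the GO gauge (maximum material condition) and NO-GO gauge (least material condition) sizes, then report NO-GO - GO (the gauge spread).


GO = nominal - lower_tol (smallest hole = maximum material condition)
GO = 58.4 - 0.411 = 57.989
NO-GO = nominal + upper_tol (largest hole = least material condition)
NO-GO = 58.4 + 0.184 = 58.584
spread = NO-GO - GO = 58.584 - 57.989 = 0.5950

0.5950


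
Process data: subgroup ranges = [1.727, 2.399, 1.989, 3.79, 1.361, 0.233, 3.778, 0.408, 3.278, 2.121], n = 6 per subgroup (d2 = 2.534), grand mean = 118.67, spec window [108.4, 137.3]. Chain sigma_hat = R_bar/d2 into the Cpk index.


R_bar = (1.727 + 2.399 + 1.989 + 3.79 + 1.361 + 0.233 + 3.778 + 0.408 + 3.278 + 2.121) / 10 = 2.1084
sigma = R_bar / d2 = 2.1084 / 2.534 = 0.8320442
Cp = (USL - LSL)/(6*sigma) = (137.3 - 108.4)/(6*0.8320442) = 5.7890
Cpu = (137.3 - 118.67)/(3*0.8320442) = 7.4635
Cpl = (118.67 - 108.4)/(3*0.8320442) = 4.1144
Cpk = min(Cpu, Cpl) = 4.1144

4.1144


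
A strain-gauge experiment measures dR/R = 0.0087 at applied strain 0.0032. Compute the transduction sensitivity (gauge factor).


GF = (dR/R) / epsilon
= 0.0087 / 0.0032
= 2.7187

2.7187


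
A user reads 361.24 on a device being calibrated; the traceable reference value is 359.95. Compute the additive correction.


Correction = standard - reading
= 359.95 - 361.24
= -1.2900

-1.2900


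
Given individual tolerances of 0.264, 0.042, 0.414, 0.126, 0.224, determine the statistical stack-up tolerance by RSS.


RSS = sqrt(0.264^2 + 0.042^2 + 0.414^2 + 0.126^2 + 0.224^2)
= sqrt(0.308908)
= 0.5558

0.5558


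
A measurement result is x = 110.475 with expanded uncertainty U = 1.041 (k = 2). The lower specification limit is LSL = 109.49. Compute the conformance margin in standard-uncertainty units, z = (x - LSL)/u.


u = U / k = 1.041 / 2 = 0.5205
margin = |LSL - x| = |109.49 - 110.475| = 0.985
z = margin / u = 0.985 / 0.5205
z = 1.8924

1.8924


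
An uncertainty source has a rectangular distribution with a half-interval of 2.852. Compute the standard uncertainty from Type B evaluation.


u_B = half_width / sqrt(3)
u_B = 2.852 / 1.7320508
u_B = 1.6466

1.6466


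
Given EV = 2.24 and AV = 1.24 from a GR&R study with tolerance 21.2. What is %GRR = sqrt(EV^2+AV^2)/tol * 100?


GRR = sqrt(EV^2 + AV^2) = sqrt(2.24^2 + 1.24^2) = 2.5603125
%GRR = GRR / tol * 100 = 2.5603125 / 21.2 * 100
%GRR = 12.0769

12.0769


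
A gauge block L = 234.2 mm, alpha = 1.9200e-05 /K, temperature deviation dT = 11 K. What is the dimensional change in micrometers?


dL = L * alpha * dT
= 234.2 * 1.9200e-05 * 11
= 0.0494630 mm
dL_um = 0.0494630 * 1000 = 49.4630 um

49.4630


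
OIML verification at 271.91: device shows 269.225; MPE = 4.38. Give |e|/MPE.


e = indication - reference = 269.225 - 271.91 = -2.6850
|e| = 2.6850
ratio = |e| / MPE = 2.6850 / 4.38
ratio = 0.6130

0.6130


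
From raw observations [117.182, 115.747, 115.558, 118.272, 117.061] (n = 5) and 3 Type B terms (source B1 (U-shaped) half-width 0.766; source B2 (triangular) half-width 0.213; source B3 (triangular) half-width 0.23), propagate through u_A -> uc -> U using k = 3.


mean = (117.182 + 115.747 + 115.558 + 118.272 + 117.061) / 5 = 116.764
s = sqrt(sum((x - mean)^2)/(n-1)) = 1.1209061
u_A = s / sqrt(n) = 1.1209061 / sqrt(5) = 0.50128445
u_B1 = 0.766 / sqrt(2) = 0.54164379
u_B2 = 0.213 / sqrt(6) = 0.086956886
u_B3 = 0.23 / sqrt(6) = 0.093897107
uc = sqrt(0.50128445^2 + 0.54164379^2 + 0.086956886^2 + 0.093897107^2) = 0.74902754
U = k * uc = 3 * 0.74902754
U = 2.2471

2.2471


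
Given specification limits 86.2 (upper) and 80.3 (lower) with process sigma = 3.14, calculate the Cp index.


Cp = (USL - LSL) / (6 * sigma)
= (86.2 - 80.3) / (6 * 3.14)
= 5.9000 / 18.8400
= 0.3132

0.3132


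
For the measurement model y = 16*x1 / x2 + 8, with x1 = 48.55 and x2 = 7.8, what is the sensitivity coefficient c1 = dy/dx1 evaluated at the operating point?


y = 16*x1 / x2 + 8
dy/dx1 = 16/x2
Evaluate at x2 = 7.8: c1 = 16 / 7.8
c1 = 2.0513

2.0513


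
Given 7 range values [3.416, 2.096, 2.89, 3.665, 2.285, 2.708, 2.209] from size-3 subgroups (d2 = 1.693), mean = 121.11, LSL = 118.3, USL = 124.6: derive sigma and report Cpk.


R_bar = (3.416 + 2.096 + 2.89 + 3.665 + 2.285 + 2.708 + 2.209) / 7 = 2.7527143
sigma = R_bar / d2 = 2.7527143 / 1.693 = 1.6259387
Cp = (USL - LSL)/(6*sigma) = (124.6 - 118.3)/(6*1.6259387) = 0.6458
Cpu = (124.6 - 121.11)/(3*1.6259387) = 0.7155
Cpl = (121.11 - 118.3)/(3*1.6259387) = 0.5761
Cpk = min(Cpu, Cpl) = 0.5761

0.5761


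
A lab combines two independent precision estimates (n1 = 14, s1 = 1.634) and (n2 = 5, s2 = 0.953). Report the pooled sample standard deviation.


s_p = sqrt(((n1-1)*s1^2 + (n2-1)*s2^2) / (n1+n2-2))
numerator = (14-1)*1.634^2 + (5-1)*0.953^2 = 34.709428 + 3.632836 = 38.342264
denominator = 14 + 5 - 2 = 17
s_p^2 = 38.342264 / 17 = 2.2554273
s_p = sqrt(2.2554273) = 1.5018

1.5018


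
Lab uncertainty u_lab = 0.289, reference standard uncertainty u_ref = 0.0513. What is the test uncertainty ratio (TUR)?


TUR = u_lab / u_ref
= 0.289 / 0.0513
= 5.6335

5.6335


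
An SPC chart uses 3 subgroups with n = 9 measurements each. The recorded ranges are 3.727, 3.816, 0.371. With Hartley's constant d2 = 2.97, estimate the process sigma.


R_bar = (3.727 + 3.816 + 0.371) / 3
R_bar = 7.914 / 3 = 2.638
sigma_hat = R_bar / d2 = 2.638 / 2.97 = 0.8882

0.8882


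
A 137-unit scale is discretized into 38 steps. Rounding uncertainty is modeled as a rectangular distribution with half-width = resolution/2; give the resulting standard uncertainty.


resolution = range / divisions
resolution = 137 / 38 = 3.6052632
u_res = resolution / (2*sqrt(3))
u_res = 3.6052632 / 3.4641016
u_res = 1.0407

1.0407


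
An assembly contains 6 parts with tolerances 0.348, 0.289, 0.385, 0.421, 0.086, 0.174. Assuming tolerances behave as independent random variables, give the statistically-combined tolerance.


RSS = sqrt(0.348^2 + 0.289^2 + 0.385^2 + 0.421^2 + 0.086^2 + 0.174^2)
= sqrt(0.567763)
= 0.7535

0.7535


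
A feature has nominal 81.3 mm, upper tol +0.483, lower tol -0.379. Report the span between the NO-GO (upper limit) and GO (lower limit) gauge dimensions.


GO = nominal - lower_tol (smallest hole = maximum material condition)
GO = 81.3 - 0.379 = 80.921
NO-GO = nominal + upper_tol (largest hole = least material condition)
NO-GO = 81.3 + 0.483 = 81.783
spread = NO-GO - GO = 81.783 - 80.921 = 0.8620

0.8620


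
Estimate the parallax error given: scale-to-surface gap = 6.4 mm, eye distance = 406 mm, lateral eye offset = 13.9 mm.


error = h * offset / d
= 6.4 * 13.9 / 406
= 0.2191

0.2191


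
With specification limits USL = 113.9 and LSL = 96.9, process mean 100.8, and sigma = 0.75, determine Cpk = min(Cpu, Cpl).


Cpu = (USL - mean) / (3*sigma) = (113.9 - 100.8) / (3*0.75) = 5.8222
Cpl = (mean - LSL) / (3*sigma) = (100.8 - 96.9) / (3*0.75) = 1.7333
Cpk = min(Cpu, Cpl) = 1.7333

1.7333


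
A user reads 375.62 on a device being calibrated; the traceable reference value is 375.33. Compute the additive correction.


Correction = standard - reading
= 375.33 - 375.62
= -0.2900

-0.2900


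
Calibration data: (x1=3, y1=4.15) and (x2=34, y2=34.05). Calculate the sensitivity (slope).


slope = (y2 - y1) / (x2 - x1)
= (34.05 - 4.15) / (34 - 3)
= 29.9000 / 31
= 0.9645

0.9645


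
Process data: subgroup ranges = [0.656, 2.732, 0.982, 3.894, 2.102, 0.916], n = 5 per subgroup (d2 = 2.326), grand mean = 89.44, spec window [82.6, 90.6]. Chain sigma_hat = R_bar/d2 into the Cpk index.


R_bar = (0.656 + 2.732 + 0.982 + 3.894 + 2.102 + 0.916) / 6 = 1.8803333
sigma = R_bar / d2 = 1.8803333 / 2.326 = 0.80839781
Cp = (USL - LSL)/(6*sigma) = (90.6 - 82.6)/(6*0.80839781) = 1.6494
Cpu = (90.6 - 89.44)/(3*0.80839781) = 0.4783
Cpl = (89.44 - 82.6)/(3*0.80839781) = 2.8204
Cpk = min(Cpu, Cpl) = 0.4783

0.4783


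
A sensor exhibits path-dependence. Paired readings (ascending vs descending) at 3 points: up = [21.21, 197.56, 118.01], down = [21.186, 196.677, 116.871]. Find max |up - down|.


|21.21 - 21.186| = 0.0240
|197.56 - 196.677| = 0.8830
|118.01 - 116.871| = 1.1390
hysteresis = max(diffs) = 1.1390

1.1390


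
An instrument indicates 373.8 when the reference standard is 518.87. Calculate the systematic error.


Systematic error = measured - true
= 373.8 - 518.87
= -145.0700

-145.0700


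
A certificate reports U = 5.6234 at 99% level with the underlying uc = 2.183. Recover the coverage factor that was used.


k = U / uc
k = 5.6234 / 2.183
k = 2.576

2.576


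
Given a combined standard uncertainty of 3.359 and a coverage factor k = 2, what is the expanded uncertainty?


U = k * uc
U = 2 * 3.359
U = 6.7180

6.7180


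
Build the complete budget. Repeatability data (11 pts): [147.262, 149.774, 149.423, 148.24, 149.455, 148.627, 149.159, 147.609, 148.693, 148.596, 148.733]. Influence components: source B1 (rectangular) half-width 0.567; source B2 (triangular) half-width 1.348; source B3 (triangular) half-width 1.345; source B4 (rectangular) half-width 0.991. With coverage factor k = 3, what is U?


mean = (147.262 + 149.774 + 149.423 + 148.24 + 149.455 + 148.627 + 149.159 + 147.609 + 148.693 + 148.596 + 148.733) / 11 = 148.6882727
s = sqrt(sum((x - mean)^2)/(n-1)) = 0.77087004
u_A = s / sqrt(n) = 0.77087004 / sqrt(11) = 0.23242606
u_B1 = 0.567 / sqrt(3) = 0.3273576
u_B2 = 1.348 / sqrt(6) = 0.5503187
u_B3 = 1.345 / sqrt(6) = 0.54909395
u_B4 = 0.991 / sqrt(3) = 0.57215412
uc = sqrt(0.23242606^2 + 0.3273576^2 + 0.5503187^2 + 0.54909395^2 + 0.57215412^2) = 1.0454186
U = k * uc = 3 * 1.0454186
U = 3.1363

3.1363


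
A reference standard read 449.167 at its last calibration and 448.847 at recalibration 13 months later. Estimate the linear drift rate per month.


rate = (v2 - v1) / months
= (448.847 - 449.167) / 13
= -0.3200 / 13
= -0.0246

-0.0246


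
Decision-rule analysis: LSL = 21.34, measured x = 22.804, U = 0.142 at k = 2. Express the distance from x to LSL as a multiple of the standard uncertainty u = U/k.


u = U / k = 0.142 / 2 = 0.071
margin = |LSL - x| = |21.34 - 22.804| = 1.464
z = margin / u = 1.464 / 0.071
z = 20.6197

20.6197


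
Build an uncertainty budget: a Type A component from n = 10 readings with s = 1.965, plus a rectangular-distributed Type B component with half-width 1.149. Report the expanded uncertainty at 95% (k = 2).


u_A = s / sqrt(n) = 1.965 / sqrt(10) = 0.62138756
u_B = half_width / sqrt(3) = 1.149 / sqrt(3) = 0.66337546
uc = sqrt(u_A^2 + u_B^2) = sqrt(0.62138756^2 + 0.66337546^2) = 0.90894967
U = k * uc = 2 * 0.90894967
U = 1.8179

1.8179


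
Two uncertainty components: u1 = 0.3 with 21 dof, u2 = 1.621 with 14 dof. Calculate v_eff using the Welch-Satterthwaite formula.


uc = sqrt(u1^2 + u2^2) = sqrt(0.3^2 + 1.621^2) = 1.6485269
v_eff = uc^4 / (u1^4/v1 + u2^4/v2)
= 1.6485269^4 / (0.3^4/21 + 1.621^4/14)
= 7.3855723 / 0.49356409
v_eff = 14.9638

14.9638


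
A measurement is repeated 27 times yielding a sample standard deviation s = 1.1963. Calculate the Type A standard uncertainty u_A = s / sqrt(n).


u_A = s / sqrt(n)
u_A = 1.1963 / sqrt(27)
u_A = 1.1963 / 5.1961524
u_A = 0.2302

0.2302


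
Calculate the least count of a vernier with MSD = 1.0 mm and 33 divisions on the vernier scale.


LC = MSD / n_div
= 1.0 / 33
= 0.0303

0.0303


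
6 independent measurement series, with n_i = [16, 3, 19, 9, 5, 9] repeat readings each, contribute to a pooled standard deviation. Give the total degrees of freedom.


nu = sum_i (n_i - 1)
nu = ((16 - 1) + (3 - 1) + (19 - 1) + (9 - 1) + (5 - 1) + (9 - 1))
nu = 15 + 2 + 18 + 8 + 4 + 8
nu = 55

55


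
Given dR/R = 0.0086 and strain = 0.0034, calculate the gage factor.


GF = (dR/R) / epsilon
= 0.0086 / 0.0034
= 2.5294

2.5294


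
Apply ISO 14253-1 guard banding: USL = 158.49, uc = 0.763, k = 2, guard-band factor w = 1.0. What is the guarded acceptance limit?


U = k * uc = 2 * 0.763 = 1.526
guard band g = w * U = 1.0 * 1.526 = 1.526
AL = USL - g = 158.49 - 1.526
AL = 156.9640

156.9640


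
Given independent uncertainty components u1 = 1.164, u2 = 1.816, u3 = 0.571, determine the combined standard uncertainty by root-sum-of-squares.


uc = sqrt(1.164^2 + 1.816^2 + 0.571^2)
uc = sqrt(4.978793)
uc = 2.2313

2.2313


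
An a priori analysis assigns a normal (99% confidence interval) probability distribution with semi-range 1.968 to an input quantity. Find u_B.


u_B = half_width / 2.576
u_B = 1.968 / 2.576
u_B = 0.7640

0.7640


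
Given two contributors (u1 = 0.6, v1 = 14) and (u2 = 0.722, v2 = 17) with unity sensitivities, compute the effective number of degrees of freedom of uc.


uc = sqrt(u1^2 + u2^2) = sqrt(0.6^2 + 0.722^2) = 0.93876728
v_eff = uc^4 / (u1^4/v1 + u2^4/v2)
= 0.93876728^4 / (0.6^4/14 + 0.722^4/17)
= 0.7766615 / 0.025241673
v_eff = 30.7690

30.7690


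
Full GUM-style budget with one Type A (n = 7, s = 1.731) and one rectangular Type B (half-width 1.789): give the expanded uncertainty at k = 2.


u_A = s / sqrt(n) = 1.731 / sqrt(7) = 0.6542565
u_B = half_width / sqrt(3) = 1.789 / sqrt(3) = 1.0328796
uc = sqrt(u_A^2 + u_B^2) = sqrt(0.6542565^2 + 1.0328796^2) = 1.2226577
U = k * uc = 2 * 1.2226577
U = 2.4453

2.4453


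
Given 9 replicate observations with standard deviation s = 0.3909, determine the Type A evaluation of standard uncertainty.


u_A = s / sqrt(n)
u_A = 0.3909 / sqrt(9)
u_A = 0.3909 / 3
u_A = 0.1303

0.1303


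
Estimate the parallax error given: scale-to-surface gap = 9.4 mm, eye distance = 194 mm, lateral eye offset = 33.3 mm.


error = h * offset / d
= 9.4 * 33.3 / 194
= 1.6135

1.6135


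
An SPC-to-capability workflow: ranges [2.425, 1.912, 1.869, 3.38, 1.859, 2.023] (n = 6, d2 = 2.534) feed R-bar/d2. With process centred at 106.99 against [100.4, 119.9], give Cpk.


R_bar = (2.425 + 1.912 + 1.869 + 3.38 + 1.859 + 2.023) / 6 = 2.2446667
sigma = R_bar / d2 = 2.2446667 / 2.534 = 0.88581953
Cp = (USL - LSL)/(6*sigma) = (119.9 - 100.4)/(6*0.88581953) = 3.6689
Cpu = (119.9 - 106.99)/(3*0.88581953) = 4.8580
Cpl = (106.99 - 100.4)/(3*0.88581953) = 2.4798
Cpk = min(Cpu, Cpl) = 2.4798

2.4798


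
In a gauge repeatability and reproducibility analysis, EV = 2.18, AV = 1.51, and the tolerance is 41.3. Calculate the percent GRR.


GRR = sqrt(EV^2 + AV^2) = sqrt(2.18^2 + 1.51^2) = 2.6518861
%GRR = GRR / tol * 100 = 2.6518861 / 41.3 * 100
%GRR = 6.4210

6.4210


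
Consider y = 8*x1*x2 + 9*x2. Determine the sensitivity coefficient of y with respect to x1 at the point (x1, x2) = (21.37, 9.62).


y = 8*x1*x2 + 9*x2
dy/dx1 = 8*x2
Evaluate at x2 = 9.62: c1 = 8 * 9.62
c1 = 76.9600

76.9600


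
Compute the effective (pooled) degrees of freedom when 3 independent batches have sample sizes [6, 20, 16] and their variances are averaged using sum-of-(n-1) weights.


nu = sum_i (n_i - 1)
nu = ((6 - 1) + (20 - 1) + (16 - 1))
nu = 5 + 19 + 15
nu = 39

39


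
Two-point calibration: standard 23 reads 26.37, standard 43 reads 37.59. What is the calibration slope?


slope = (y2 - y1) / (x2 - x1)
= (37.59 - 26.37) / (43 - 23)
= 11.2200 / 20
= 0.5610

0.5610


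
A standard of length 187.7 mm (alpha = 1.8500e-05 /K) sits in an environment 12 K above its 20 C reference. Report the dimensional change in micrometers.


dL = L * alpha * dT
= 187.7 * 1.8500e-05 * 12
= 0.0416694 mm
dL_um = 0.0416694 * 1000 = 41.6694 um

41.6694


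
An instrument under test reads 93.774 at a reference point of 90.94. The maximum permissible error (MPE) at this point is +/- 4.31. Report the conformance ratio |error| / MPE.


e = indication - reference = 93.774 - 90.94 = 2.8340
|e| = 2.8340
ratio = |e| / MPE = 2.8340 / 4.31
ratio = 0.6575

0.6575


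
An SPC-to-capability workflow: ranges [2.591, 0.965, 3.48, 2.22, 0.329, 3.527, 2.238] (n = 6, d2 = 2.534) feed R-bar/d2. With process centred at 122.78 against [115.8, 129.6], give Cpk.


R_bar = (2.591 + 0.965 + 3.48 + 2.22 + 0.329 + 3.527 + 2.238) / 7 = 2.1928571
sigma = R_bar / d2 = 2.1928571 / 2.534 = 0.86537376
Cp = (USL - LSL)/(6*sigma) = (129.6 - 115.8)/(6*0.86537376) = 2.6578
Cpu = (129.6 - 122.78)/(3*0.86537376) = 2.6270
Cpl = (122.78 - 115.8)/(3*0.86537376) = 2.6886
Cpk = min(Cpu, Cpl) = 2.6270

2.6270


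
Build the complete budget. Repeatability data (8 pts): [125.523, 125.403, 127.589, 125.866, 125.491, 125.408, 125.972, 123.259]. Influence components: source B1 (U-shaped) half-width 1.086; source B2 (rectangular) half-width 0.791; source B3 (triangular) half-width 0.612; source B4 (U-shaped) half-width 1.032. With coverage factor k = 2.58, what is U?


mean = (125.523 + 125.403 + 127.589 + 125.866 + 125.491 + 125.408 + 125.972 + 123.259) / 8 = 125.563875
s = sqrt(sum((x - mean)^2)/(n-1)) = 1.1788969
u_A = s / sqrt(n) = 1.1788969 / sqrt(8) = 0.416803
u_B1 = 1.086 / sqrt(2) = 0.76791796
u_B2 = 0.791 / sqrt(3) = 0.45668406
u_B3 = 0.612 / sqrt(6) = 0.24984795
u_B4 = 1.032 / sqrt(2) = 0.7297342
uc = sqrt(0.416803^2 + 0.76791796^2 + 0.45668406^2 + 0.24984795^2 + 0.7297342^2) = 1.2517664
U = k * uc = 2.58 * 1.2517664
U = 3.2296

3.2296


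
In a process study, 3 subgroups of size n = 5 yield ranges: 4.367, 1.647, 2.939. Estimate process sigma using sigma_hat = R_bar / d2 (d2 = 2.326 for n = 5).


R_bar = (4.367 + 1.647 + 2.939) / 3
R_bar = 8.953 / 3 = 2.9843333
sigma_hat = R_bar / d2 = 2.9843333 / 2.326 = 1.2830

1.2830


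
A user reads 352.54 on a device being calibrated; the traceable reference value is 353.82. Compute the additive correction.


Correction = standard - reading
= 353.82 - 352.54
= 1.2800

1.2800


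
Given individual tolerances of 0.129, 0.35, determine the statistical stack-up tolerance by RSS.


RSS = sqrt(0.129^2 + 0.35^2)
= sqrt(0.139141)
= 0.3730

0.3730


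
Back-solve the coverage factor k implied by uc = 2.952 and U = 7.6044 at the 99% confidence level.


k = U / uc
k = 7.6044 / 2.952
k = 2.576

2.576


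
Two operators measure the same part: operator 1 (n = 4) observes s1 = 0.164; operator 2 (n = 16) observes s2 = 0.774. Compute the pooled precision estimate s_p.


s_p = sqrt(((n1-1)*s1^2 + (n2-1)*s2^2) / (n1+n2-2))
numerator = (4-1)*0.164^2 + (16-1)*0.774^2 = 0.080688 + 8.98614 = 9.066828
denominator = 4 + 16 - 2 = 18
s_p^2 = 9.066828 / 18 = 0.50371267
s_p = sqrt(0.50371267) = 0.7097

0.7097


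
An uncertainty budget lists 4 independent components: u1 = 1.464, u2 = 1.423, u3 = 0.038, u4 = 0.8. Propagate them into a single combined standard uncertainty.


uc = sqrt(1.464^2 + 1.423^2 + 0.038^2 + 0.8^2)
uc = sqrt(4.809669)
uc = 2.1931

2.1931


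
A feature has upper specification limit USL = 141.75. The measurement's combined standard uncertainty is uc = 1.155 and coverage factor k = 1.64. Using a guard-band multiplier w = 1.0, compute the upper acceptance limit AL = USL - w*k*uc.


U = k * uc = 1.64 * 1.155 = 1.8942
guard band g = w * U = 1.0 * 1.8942 = 1.8942
AL = USL - g = 141.75 - 1.8942
AL = 139.8558

139.8558


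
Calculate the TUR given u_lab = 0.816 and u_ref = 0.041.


TUR = u_lab / u_ref
= 0.816 / 0.041
= 19.9024

19.9024


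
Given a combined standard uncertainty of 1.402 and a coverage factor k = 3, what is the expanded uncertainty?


U = k * uc
U = 3 * 1.402
U = 4.2060

4.2060


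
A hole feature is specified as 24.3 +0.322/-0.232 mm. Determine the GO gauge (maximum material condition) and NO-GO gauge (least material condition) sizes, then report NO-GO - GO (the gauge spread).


GO = nominal - lower_tol (smallest hole = maximum material condition)
GO = 24.3 - 0.232 = 24.068
NO-GO = nominal + upper_tol (largest hole = least material condition)
NO-GO = 24.3 + 0.322 = 24.622
spread = NO-GO - GO = 24.622 - 24.068 = 0.5540

0.5540


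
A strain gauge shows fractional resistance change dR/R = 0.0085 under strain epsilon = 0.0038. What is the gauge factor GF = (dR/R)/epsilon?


GF = (dR/R) / epsilon
= 0.0085 / 0.0038
= 2.2368

2.2368


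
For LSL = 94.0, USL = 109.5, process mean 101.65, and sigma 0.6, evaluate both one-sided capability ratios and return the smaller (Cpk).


Cpu = (USL - mean) / (3*sigma) = (109.5 - 101.65) / (3*0.6) = 4.3611
Cpl = (mean - LSL) / (3*sigma) = (101.65 - 94.0) / (3*0.6) = 4.2500
Cpk = min(Cpu, Cpl) = 4.2500

4.2500


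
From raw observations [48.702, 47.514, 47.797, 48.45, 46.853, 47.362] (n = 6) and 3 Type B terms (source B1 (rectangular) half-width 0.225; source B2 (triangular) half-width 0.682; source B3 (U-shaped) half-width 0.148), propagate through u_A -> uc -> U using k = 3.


mean = (48.702 + 47.514 + 47.797 + 48.45 + 46.853 + 47.362) / 6 = 47.77966667
s = sqrt(sum((x - mean)^2)/(n-1)) = 0.69340916
u_A = s / sqrt(n) = 0.69340916 / sqrt(6) = 0.2830831
u_B1 = 0.225 / sqrt(3) = 0.12990381
u_B2 = 0.682 / sqrt(6) = 0.27842533
u_B3 = 0.148 / sqrt(2) = 0.1046518
uc = sqrt(0.2830831^2 + 0.12990381^2 + 0.27842533^2 + 0.1046518^2) = 0.43067819
U = k * uc = 3 * 0.43067819
U = 1.2920

1.2920


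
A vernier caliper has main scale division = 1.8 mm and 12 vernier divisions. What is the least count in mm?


LC = MSD / n_div
= 1.8 / 12
= 0.1500

0.1500


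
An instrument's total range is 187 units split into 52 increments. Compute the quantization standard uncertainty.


resolution = range / divisions
resolution = 187 / 52 = 3.5961538
u_res = resolution / (2*sqrt(3))
u_res = 3.5961538 / 3.4641016
u_res = 1.0381

1.0381


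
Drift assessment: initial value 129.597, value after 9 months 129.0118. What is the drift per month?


rate = (v2 - v1) / months
= (129.0118 - 129.597) / 9
= -0.5852 / 9
= -0.0650

-0.0650


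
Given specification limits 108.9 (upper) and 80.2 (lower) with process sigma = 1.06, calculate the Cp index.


Cp = (USL - LSL) / (6 * sigma)
= (108.9 - 80.2) / (6 * 1.06)
= 28.7000 / 6.3600
= 4.5126

4.5126


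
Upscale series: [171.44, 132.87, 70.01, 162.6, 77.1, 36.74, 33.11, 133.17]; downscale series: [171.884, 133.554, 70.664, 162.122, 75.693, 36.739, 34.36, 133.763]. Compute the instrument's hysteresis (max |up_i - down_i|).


|171.44 - 171.884| = 0.4440
|132.87 - 133.554| = 0.6840
|70.01 - 70.664| = 0.6540
|162.6 - 162.122| = 0.4780
|77.1 - 75.693| = 1.4070
|36.74 - 36.739| = 0.0010
|33.11 - 34.36| = 1.2500
|133.17 - 133.763| = 0.5930
hysteresis = max(diffs) = 1.4070

1.4070


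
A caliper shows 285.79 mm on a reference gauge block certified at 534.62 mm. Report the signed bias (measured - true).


Systematic error = measured - true
= 285.79 - 534.62
= -248.8300

-248.8300


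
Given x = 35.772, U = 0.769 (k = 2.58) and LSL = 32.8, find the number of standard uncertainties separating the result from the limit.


u = U / k = 0.769 / 2.58 = 0.29806202
margin = |LSL - x| = |32.8 - 35.772| = 2.972
z = margin / u = 2.972 / 0.29806202
z = 9.9711

9.9711


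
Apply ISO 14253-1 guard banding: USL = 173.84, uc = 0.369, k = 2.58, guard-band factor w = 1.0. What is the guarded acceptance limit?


U = k * uc = 2.58 * 0.369 = 0.95202
guard band g = w * U = 1.0 * 0.95202 = 0.95202
AL = USL - g = 173.84 - 0.95202
AL = 172.8880

172.8880


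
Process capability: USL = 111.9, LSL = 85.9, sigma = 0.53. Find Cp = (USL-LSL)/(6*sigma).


Cp = (USL - LSL) / (6 * sigma)
= (111.9 - 85.9) / (6 * 0.53)
= 26.0000 / 3.1800
= 8.1761

8.1761


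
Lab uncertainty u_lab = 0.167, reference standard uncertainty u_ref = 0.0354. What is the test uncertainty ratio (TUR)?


TUR = u_lab / u_ref
= 0.167 / 0.0354
= 4.7175

4.7175


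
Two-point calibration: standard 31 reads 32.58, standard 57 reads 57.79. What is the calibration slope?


slope = (y2 - y1) / (x2 - x1)
= (57.79 - 32.58) / (57 - 31)
= 25.2100 / 26
= 0.9696

0.9696


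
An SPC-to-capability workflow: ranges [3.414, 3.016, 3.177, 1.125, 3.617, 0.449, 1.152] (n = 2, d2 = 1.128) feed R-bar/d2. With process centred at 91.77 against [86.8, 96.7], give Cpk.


R_bar = (3.414 + 3.016 + 3.177 + 1.125 + 3.617 + 0.449 + 1.152) / 7 = 2.2785714
sigma = R_bar / d2 = 2.2785714 / 1.128 = 2.0200101
Cp = (USL - LSL)/(6*sigma) = (96.7 - 86.8)/(6*2.0200101) = 0.8168
Cpu = (96.7 - 91.77)/(3*2.0200101) = 0.8135
Cpl = (91.77 - 86.8)/(3*2.0200101) = 0.8201
Cpk = min(Cpu, Cpl) = 0.8135

0.8135


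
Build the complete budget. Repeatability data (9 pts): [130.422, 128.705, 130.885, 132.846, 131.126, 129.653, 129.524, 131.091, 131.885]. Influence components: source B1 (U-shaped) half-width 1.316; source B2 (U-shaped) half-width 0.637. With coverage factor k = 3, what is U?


mean = (130.422 + 128.705 + 130.885 + 132.846 + 131.126 + 129.653 + 129.524 + 131.091 + 131.885) / 9 = 130.6818889
s = sqrt(sum((x - mean)^2)/(n-1)) = 1.2704165
u_A = s / sqrt(n) = 1.2704165 / sqrt(9) = 0.42347217
u_B1 = 1.316 / sqrt(2) = 0.93055252
u_B2 = 0.637 / sqrt(2) = 0.45042702
uc = sqrt(0.42347217^2 + 0.93055252^2 + 0.45042702^2) = 1.1172024
U = k * uc = 3 * 1.1172024
U = 3.3516

3.3516


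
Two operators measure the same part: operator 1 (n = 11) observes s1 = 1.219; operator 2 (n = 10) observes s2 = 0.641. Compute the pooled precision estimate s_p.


s_p = sqrt(((n1-1)*s1^2 + (n2-1)*s2^2) / (n1+n2-2))
numerator = (11-1)*1.219^2 + (10-1)*0.641^2 = 14.85961 + 3.697929 = 18.557539
denominator = 11 + 10 - 2 = 19
s_p^2 = 18.557539 / 19 = 0.97671258
s_p = sqrt(0.97671258) = 0.9883

0.9883


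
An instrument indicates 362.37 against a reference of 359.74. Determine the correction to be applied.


Correction = standard - reading
= 359.74 - 362.37
= -2.6300

-2.6300


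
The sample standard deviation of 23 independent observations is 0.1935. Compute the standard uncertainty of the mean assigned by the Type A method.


u_A = s / sqrt(n)
u_A = 0.1935 / sqrt(23)
u_A = 0.1935 / 4.7958315
u_A = 0.0403

0.0403


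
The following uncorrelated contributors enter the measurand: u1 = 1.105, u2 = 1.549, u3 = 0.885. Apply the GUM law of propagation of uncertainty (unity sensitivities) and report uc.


uc = sqrt(1.105^2 + 1.549^2 + 0.885^2)
uc = sqrt(4.403651)
uc = 2.0985

2.0985


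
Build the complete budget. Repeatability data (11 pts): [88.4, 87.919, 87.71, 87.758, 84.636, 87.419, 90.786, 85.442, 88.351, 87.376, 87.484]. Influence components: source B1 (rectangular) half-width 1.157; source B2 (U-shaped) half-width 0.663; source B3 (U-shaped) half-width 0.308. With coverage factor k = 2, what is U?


mean = (88.4 + 87.919 + 87.71 + 87.758 + 84.636 + 87.419 + 90.786 + 85.442 + 88.351 + 87.376 + 87.484) / 11 = 87.571
s = sqrt(sum((x - mean)^2)/(n-1)) = 1.5818604
u_A = s / sqrt(n) = 1.5818604 / sqrt(11) = 0.47694886
u_B1 = 1.157 / sqrt(3) = 0.66799426
u_B2 = 0.663 / sqrt(2) = 0.4688118
u_B3 = 0.308 / sqrt(2) = 0.21778889
uc = sqrt(0.47694886^2 + 0.66799426^2 + 0.4688118^2 + 0.21778889^2) = 0.97000673
U = k * uc = 2 * 0.97000673
U = 1.9400

1.9400


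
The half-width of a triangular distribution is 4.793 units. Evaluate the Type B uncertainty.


u_B = half_width / sqrt(6)
u_B = 4.793 / 2.4494897
u_B = 1.9567

1.9567


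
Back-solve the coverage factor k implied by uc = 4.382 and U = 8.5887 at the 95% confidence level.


k = U / uc
k = 8.5887 / 4.382
k = 1.96

1.96


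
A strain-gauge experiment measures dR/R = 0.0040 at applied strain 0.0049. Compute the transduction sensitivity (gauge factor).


GF = (dR/R) / epsilon
= 0.0040 / 0.0049
= 0.8163

0.8163


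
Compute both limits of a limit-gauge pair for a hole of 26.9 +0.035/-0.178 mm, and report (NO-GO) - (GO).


GO = nominal - lower_tol (smallest hole = maximum material condition)
GO = 26.9 - 0.178 = 26.722
NO-GO = nominal + upper_tol (largest hole = least material condition)
NO-GO = 26.9 + 0.035 = 26.935
spread = NO-GO - GO = 26.935 - 26.722 = 0.2130

0.2130


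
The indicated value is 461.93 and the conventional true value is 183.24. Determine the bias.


Systematic error = measured - true
= 461.93 - 183.24
= 278.6900

278.6900


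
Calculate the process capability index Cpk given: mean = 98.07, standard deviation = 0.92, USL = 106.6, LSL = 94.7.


Cpu = (USL - mean) / (3*sigma) = (106.6 - 98.07) / (3*0.92) = 3.0906
Cpl = (mean - LSL) / (3*sigma) = (98.07 - 94.7) / (3*0.92) = 1.2210
Cpk = min(Cpu, Cpl) = 1.2210

1.2210


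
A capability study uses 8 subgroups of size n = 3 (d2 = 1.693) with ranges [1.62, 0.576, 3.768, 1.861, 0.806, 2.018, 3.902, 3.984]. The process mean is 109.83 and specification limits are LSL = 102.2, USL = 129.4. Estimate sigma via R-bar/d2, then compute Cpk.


R_bar = (1.62 + 0.576 + 3.768 + 1.861 + 0.806 + 2.018 + 3.902 + 3.984) / 8 = 2.316875
sigma = R_bar / d2 = 2.316875 / 1.693 = 1.3685027
Cp = (USL - LSL)/(6*sigma) = (129.4 - 102.2)/(6*1.3685027) = 3.3126
Cpu = (129.4 - 109.83)/(3*1.3685027) = 4.7668
Cpl = (109.83 - 102.2)/(3*1.3685027) = 1.8585
Cpk = min(Cpu, Cpl) = 1.8585

1.8585


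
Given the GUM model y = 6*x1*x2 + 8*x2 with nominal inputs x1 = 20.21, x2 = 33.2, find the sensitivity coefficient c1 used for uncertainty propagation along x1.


y = 6*x1*x2 + 8*x2
dy/dx1 = 6*x2
Evaluate at x2 = 33.2: c1 = 6 * 33.2
c1 = 199.2000

199.2000


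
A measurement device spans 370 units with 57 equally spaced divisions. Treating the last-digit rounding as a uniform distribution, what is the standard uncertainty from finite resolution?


resolution = range / divisions
resolution = 370 / 57 = 6.4912281
u_res = resolution / (2*sqrt(3))
u_res = 6.4912281 / 3.4641016
u_res = 1.8739

1.8739


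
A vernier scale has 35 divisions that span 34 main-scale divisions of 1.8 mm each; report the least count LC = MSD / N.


LC = MSD / n_div
= 1.8 / 35
= 0.0514

0.0514


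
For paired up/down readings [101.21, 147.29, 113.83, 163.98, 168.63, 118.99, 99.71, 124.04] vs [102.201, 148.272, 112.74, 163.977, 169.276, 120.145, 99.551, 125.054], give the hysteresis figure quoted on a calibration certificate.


|101.21 - 102.201| = 0.9910
|147.29 - 148.272| = 0.9820
|113.83 - 112.74| = 1.0900
|163.98 - 163.977| = 0.0030
|168.63 - 169.276| = 0.6460
|118.99 - 120.145| = 1.1550
|99.71 - 99.551| = 0.1590
|124.04 - 125.054| = 1.0140
hysteresis = max(diffs) = 1.1550

1.1550


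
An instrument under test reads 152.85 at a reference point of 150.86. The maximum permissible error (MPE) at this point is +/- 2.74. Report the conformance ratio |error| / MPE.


e = indication - reference = 152.85 - 150.86 = 1.9900
|e| = 1.9900
ratio = |e| / MPE = 1.9900 / 2.74
ratio = 0.7263

0.7263


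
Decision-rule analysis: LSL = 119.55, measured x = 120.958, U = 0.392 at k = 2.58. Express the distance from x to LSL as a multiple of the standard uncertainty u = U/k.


u = U / k = 0.392 / 2.58 = 0.15193798
margin = |LSL - x| = |119.55 - 120.958| = 1.408
z = margin / u = 1.408 / 0.15193798
z = 9.2669

9.2669


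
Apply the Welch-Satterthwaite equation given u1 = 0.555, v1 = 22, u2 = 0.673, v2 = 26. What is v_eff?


uc = sqrt(u1^2 + u2^2) = sqrt(0.555^2 + 0.673^2) = 0.87232677
v_eff = uc^4 / (u1^4/v1 + u2^4/v2)
= 0.87232677^4 / (0.555^4/22 + 0.673^4/26)
= 0.57905098 / 0.01220288
v_eff = 47.4520

47.4520


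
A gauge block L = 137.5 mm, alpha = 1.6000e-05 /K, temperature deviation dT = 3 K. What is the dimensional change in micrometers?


dL = L * alpha * dT
= 137.5 * 1.6000e-05 * 3
= 0.0066000 mm
dL_um = 0.0066000 * 1000 = 6.6000 um

6.6000


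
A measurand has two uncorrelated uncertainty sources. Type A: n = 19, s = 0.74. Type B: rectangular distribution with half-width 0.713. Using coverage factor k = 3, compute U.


u_A = s / sqrt(n) = 0.74 / sqrt(19) = 0.16976764
u_B = half_width / sqrt(3) = 0.713 / sqrt(3) = 0.41165074
uc = sqrt(u_A^2 + u_B^2) = sqrt(0.16976764^2 + 0.41165074^2) = 0.44528349
U = k * uc = 3 * 0.44528349
U = 1.3359

1.3359


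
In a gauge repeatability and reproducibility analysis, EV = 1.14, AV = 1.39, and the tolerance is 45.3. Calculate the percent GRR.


GRR = sqrt(EV^2 + AV^2) = sqrt(1.14^2 + 1.39^2) = 1.797693
%GRR = GRR / tol * 100 = 1.797693 / 45.3 * 100
%GRR = 3.9684

3.9684


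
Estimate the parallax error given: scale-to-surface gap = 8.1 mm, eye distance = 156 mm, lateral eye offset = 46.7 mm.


error = h * offset / d
= 8.1 * 46.7 / 156
= 2.4248

2.4248


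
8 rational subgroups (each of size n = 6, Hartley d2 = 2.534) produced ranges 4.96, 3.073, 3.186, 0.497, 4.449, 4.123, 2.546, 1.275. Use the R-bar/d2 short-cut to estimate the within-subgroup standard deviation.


R_bar = (4.96 + 3.073 + 3.186 + 0.497 + 4.449 + 4.123 + 2.546 + 1.275) / 8
R_bar = 24.109 / 8 = 3.013625
sigma_hat = R_bar / d2 = 3.013625 / 2.534 = 1.1893

1.1893


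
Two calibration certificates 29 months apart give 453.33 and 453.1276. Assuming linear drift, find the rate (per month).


rate = (v2 - v1) / months
= (453.1276 - 453.33) / 29
= -0.2024 / 29
= -0.0070

-0.0070


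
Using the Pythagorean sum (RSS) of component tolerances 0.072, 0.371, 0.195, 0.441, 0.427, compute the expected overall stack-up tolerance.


RSS = sqrt(0.072^2 + 0.371^2 + 0.195^2 + 0.441^2 + 0.427^2)
= sqrt(0.55766)
= 0.7468

0.7468


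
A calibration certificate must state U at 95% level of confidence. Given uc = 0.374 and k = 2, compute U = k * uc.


U = k * uc
U = 2 * 0.374
U = 0.7480

0.7480


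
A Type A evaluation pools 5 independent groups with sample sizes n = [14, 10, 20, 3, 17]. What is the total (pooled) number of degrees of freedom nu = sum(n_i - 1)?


nu = sum_i (n_i - 1)
nu = ((14 - 1) + (10 - 1) + (20 - 1) + (3 - 1) + (17 - 1))
nu = 13 + 9 + 19 + 2 + 16
nu = 59

59


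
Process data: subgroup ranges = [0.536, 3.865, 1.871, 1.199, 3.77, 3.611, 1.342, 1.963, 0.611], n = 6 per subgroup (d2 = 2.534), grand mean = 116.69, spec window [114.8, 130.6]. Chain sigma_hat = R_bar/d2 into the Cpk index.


R_bar = (0.536 + 3.865 + 1.871 + 1.199 + 3.77 + 3.611 + 1.342 + 1.963 + 0.611) / 9 = 2.0853333
sigma = R_bar / d2 = 2.0853333 / 2.534 = 0.82294132
Cp = (USL - LSL)/(6*sigma) = (130.6 - 114.8)/(6*0.82294132) = 3.1999
Cpu = (130.6 - 116.69)/(3*0.82294132) = 5.6343
Cpl = (116.69 - 114.8)/(3*0.82294132) = 0.7655
Cpk = min(Cpu, Cpl) = 0.7655

0.7655


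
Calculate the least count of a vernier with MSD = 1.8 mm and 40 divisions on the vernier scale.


LC = MSD / n_div
= 1.8 / 40
= 0.0450

0.0450


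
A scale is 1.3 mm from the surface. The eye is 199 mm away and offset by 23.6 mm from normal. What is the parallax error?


error = h * offset / d
= 1.3 * 23.6 / 199
= 0.1542

0.1542


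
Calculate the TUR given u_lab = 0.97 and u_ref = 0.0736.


TUR = u_lab / u_ref
= 0.97 / 0.0736
= 13.1793

13.1793


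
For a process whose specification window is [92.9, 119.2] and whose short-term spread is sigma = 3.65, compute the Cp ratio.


Cp = (USL - LSL) / (6 * sigma)
= (119.2 - 92.9) / (6 * 3.65)
= 26.3000 / 21.9000
= 1.2009

1.2009


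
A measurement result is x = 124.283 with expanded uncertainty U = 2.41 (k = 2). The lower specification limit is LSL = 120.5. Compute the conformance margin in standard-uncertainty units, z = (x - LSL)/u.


u = U / k = 2.41 / 2 = 1.205
margin = |LSL - x| = |120.5 - 124.283| = 3.783
z = margin / u = 3.783 / 1.205
z = 3.1394

3.1394


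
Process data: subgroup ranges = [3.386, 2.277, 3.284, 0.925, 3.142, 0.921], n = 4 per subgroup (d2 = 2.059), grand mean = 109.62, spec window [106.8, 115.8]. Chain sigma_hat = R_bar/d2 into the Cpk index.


R_bar = (3.386 + 2.277 + 3.284 + 0.925 + 3.142 + 0.921) / 6 = 2.3225
sigma = R_bar / d2 = 2.3225 / 2.059 = 1.1279747
Cp = (USL - LSL)/(6*sigma) = (115.8 - 106.8)/(6*1.1279747) = 1.3298
Cpu = (115.8 - 109.62)/(3*1.1279747) = 1.8263
Cpl = (109.62 - 106.8)/(3*1.1279747) = 0.8334
Cpk = min(Cpu, Cpl) = 0.8334

0.8334


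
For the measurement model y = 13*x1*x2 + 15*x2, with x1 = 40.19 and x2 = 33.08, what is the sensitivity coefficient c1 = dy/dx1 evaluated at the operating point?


y = 13*x1*x2 + 15*x2
dy/dx1 = 13*x2
Evaluate at x2 = 33.08: c1 = 13 * 33.08
c1 = 430.0400

430.0400


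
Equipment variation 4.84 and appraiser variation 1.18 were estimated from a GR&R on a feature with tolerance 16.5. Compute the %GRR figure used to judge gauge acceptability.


GRR = sqrt(EV^2 + AV^2) = sqrt(4.84^2 + 1.18^2) = 4.9817668
%GRR = GRR / tol * 100 = 4.9817668 / 16.5 * 100
%GRR = 30.1925

30.1925


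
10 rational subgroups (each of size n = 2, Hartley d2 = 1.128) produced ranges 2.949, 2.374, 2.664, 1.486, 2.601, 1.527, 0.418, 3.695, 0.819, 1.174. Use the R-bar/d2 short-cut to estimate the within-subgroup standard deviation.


R_bar = (2.949 + 2.374 + 2.664 + 1.486 + 2.601 + 1.527 + 0.418 + 3.695 + 0.819 + 1.174) / 10
R_bar = 19.707 / 10 = 1.9707
sigma_hat = R_bar / d2 = 1.9707 / 1.128 = 1.7471

1.7471


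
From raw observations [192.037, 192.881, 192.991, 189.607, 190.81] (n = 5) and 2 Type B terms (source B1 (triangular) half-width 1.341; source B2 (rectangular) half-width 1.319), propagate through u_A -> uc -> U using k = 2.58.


mean = (192.037 + 192.881 + 192.991 + 189.607 + 190.81) / 5 = 191.6652
s = sqrt(sum((x - mean)^2)/(n-1)) = 1.4441005
u_A = s / sqrt(n) = 1.4441005 / sqrt(5) = 0.64582138
u_B1 = 1.341 / sqrt(6) = 0.54746096
u_B2 = 1.319 / sqrt(3) = 0.76152501
uc = sqrt(0.64582138^2 + 0.54746096^2 + 0.76152501^2) = 1.1387357
U = k * uc = 2.58 * 1.1387357
U = 2.9379

2.9379


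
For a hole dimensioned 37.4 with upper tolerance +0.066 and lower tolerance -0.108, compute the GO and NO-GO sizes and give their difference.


GO = nominal - lower_tol (smallest hole = maximum material condition)
GO = 37.4 - 0.108 = 37.292
NO-GO = nominal + upper_tol (largest hole = least material condition)
NO-GO = 37.4 + 0.066 = 37.466
spread = NO-GO - GO = 37.466 - 37.292 = 0.1740

0.1740


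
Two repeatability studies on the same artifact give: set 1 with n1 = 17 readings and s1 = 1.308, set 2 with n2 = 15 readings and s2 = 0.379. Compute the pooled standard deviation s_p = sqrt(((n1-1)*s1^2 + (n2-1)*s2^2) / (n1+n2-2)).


s_p = sqrt(((n1-1)*s1^2 + (n2-1)*s2^2) / (n1+n2-2))
numerator = (17-1)*1.308^2 + (15-1)*0.379^2 = 27.373824 + 2.010974 = 29.384798
denominator = 17 + 15 - 2 = 30
s_p^2 = 29.384798 / 30 = 0.97949327
s_p = sqrt(0.97949327) = 0.9897

0.9897


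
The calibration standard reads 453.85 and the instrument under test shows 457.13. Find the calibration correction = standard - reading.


Correction = standard - reading
= 453.85 - 457.13
= -3.2800

-3.2800


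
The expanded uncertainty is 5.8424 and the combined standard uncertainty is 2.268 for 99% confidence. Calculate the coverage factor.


k = U / uc
k = 5.8424 / 2.268
k = 2.576

2.576


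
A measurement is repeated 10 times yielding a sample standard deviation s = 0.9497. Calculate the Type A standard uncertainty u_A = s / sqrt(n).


u_A = s / sqrt(n)
u_A = 0.9497 / sqrt(10)
u_A = 0.9497 / 3.1622777
u_A = 0.3003

0.3003


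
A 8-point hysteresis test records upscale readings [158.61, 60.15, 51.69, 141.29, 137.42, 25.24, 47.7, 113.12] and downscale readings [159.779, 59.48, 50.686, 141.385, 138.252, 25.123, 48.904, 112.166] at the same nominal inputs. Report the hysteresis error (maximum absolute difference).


|158.61 - 159.779| = 1.1690
|60.15 - 59.48| = 0.6700
|51.69 - 50.686| = 1.0040
|141.29 - 141.385| = 0.0950
|137.42 - 138.252| = 0.8320
|25.24 - 25.123| = 0.1170
|47.7 - 48.904| = 1.2040
|113.12 - 112.166| = 0.9540
hysteresis = max(diffs) = 1.2040

1.2040


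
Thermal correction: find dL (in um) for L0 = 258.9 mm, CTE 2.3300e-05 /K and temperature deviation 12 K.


dL = L * alpha * dT
= 258.9 * 2.3300e-05 * 12
= 0.0723884 mm
dL_um = 0.0723884 * 1000 = 72.3884 um

72.3884


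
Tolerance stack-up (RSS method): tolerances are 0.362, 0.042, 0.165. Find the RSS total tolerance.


RSS = sqrt(0.362^2 + 0.042^2 + 0.165^2)
= sqrt(0.160033)
= 0.4000

0.4000


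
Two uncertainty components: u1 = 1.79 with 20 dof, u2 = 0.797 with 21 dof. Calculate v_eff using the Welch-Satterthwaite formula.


uc = sqrt(u1^2 + u2^2) = sqrt(1.79^2 + 0.797^2) = 1.9594155
v_eff = uc^4 / (u1^4/v1 + u2^4/v2)
= 1.9594155^4 / (1.79^4/20 + 0.797^4/21)
= 14.740294 / 0.53252667
v_eff = 27.6799

27.6799
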